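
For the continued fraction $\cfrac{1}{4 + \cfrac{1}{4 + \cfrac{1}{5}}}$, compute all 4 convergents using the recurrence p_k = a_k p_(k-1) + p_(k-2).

Using the convergent recurrence p_i = a_i*p_{i-1} + p_{i-2}, q_i = a_i*q_{i-1} + q_{i-2} with p_{-2}=0, p_{-1}=1, q_{-2}=1, q_{-1}=0:
  i=0: a_0=0, p_0 = 0*1 + 0 = 0, q_0 = 0*0 + 1 = 1.
  i=1: a_1=4, p_1 = 4*0 + 1 = 1, q_1 = 4*1 + 0 = 4.
  i=2: a_2=4, p_2 = 4*1 + 0 = 4, q_2 = 4*4 + 1 = 17.
  i=3: a_3=5, p_3 = 5*4 + 1 = 21, q_3 = 5*17 + 4 = 89.

0/1, 1/4, 4/17, 21/89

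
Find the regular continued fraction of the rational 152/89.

Run the Euclidean algorithm on 152 and 89; the successive quotients are the partial quotients a_0, a_1, ... (each step inverts the fractional part left over by the previous one):
  152 = 1*89 + 63, so a_0 = 1.
  89 = 1*63 + 26, so a_1 = 1.
  63 = 2*26 + 11, so a_2 = 2.
  26 = 2*11 + 4, so a_3 = 2.
  11 = 2*4 + 3, so a_4 = 2.
  4 = 1*3 + 1, so a_5 = 1.
  3 = 3*1 + 0, so a_6 = 3.
The remainder reaches 0 after 7 divisions, so the expansion has 7 partial quotients, read off in order.

[1; 1, 2, 2, 2, 1, 3]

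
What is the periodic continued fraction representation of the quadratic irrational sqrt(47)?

[6; (1, 5, 1, 12)]

Write x_i = (sqrt(47) + m_i)/d_i with (m_0, d_0) = (0, 1). a_0 = floor(sqrt(47)) = 6, since 6^2 = 36 <= 47 < 49 = 7^2.
Iterate m_{i+1} = d_i*a_i - m_i, d_{i+1} = (47 - m_{i+1}^2)/d_i, a_{i+1} = floor((a_0 + m_{i+1})/d_{i+1}):
  m_1 = 1*6 - 0 = 6, d_1 = (47 - 6^2)/1 = 11/1 = 11, a_1 = floor((6 + 6)/11) = 1.
  m_2 = 11*1 - 6 = 5, d_2 = (47 - 5^2)/11 = 22/11 = 2, a_2 = floor((6 + 5)/2) = 5.
  m_3 = 2*5 - 5 = 5, d_3 = (47 - 5^2)/2 = 22/2 = 11, a_3 = floor((6 + 5)/11) = 1.
  m_4 = 11*1 - 5 = 6, d_4 = (47 - 6^2)/11 = 11/11 = 1, a_4 = floor((6 + 6)/1) = 12.
  m_5 = 1*12 - 6 = 6, d_5 = (47 - 6^2)/1 = 11/1 = 11: (m_5, d_5) = (m_1, d_1) = (6, 11), so from here the quotients repeat a_1, ..., a_4; the period length is 4.
Hence the expansion of sqrt(47) is a_0 = 6 followed by the repeating block 1, 5, 1, 12 (period 4).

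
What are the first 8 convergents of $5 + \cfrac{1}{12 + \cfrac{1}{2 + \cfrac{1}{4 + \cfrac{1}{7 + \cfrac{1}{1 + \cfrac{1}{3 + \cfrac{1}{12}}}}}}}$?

5/1, 61/12, 127/25, 569/112, 4110/809, 4679/921, 18147/3572, 222443/43785

Using the convergent recurrence p_i = a_i*p_{i-1} + p_{i-2}, q_i = a_i*q_{i-1} + q_{i-2} with p_{-2}=0, p_{-1}=1, q_{-2}=1, q_{-1}=0:
  i=0: a_0=5, p_0 = 5*1 + 0 = 5, q_0 = 5*0 + 1 = 1.
  i=1: a_1=12, p_1 = 12*5 + 1 = 61, q_1 = 12*1 + 0 = 12.
  i=2: a_2=2, p_2 = 2*61 + 5 = 127, q_2 = 2*12 + 1 = 25.
  i=3: a_3=4, p_3 = 4*127 + 61 = 569, q_3 = 4*25 + 12 = 112.
  i=4: a_4=7, p_4 = 7*569 + 127 = 4110, q_4 = 7*112 + 25 = 809.
  i=5: a_5=1, p_5 = 1*4110 + 569 = 4679, q_5 = 1*809 + 112 = 921.
  i=6: a_6=3, p_6 = 3*4679 + 4110 = 18147, q_6 = 3*921 + 809 = 3572.
  i=7: a_7=12, p_7 = 12*18147 + 4679 = 222443, q_7 = 12*3572 + 921 = 43785.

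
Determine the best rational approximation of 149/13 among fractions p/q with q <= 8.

80/7

Expand x = 149/13 as a continued fraction with the Euclidean algorithm:
  149 = 11*13 + 6, so a_0 = 11.
  13 = 2*6 + 1, so a_1 = 2.
  6 = 6*1 + 0, so a_2 = 6.
so x = [11; 2, 6].
Convergents (p_i = a_i*p_{i-1} + p_{i-2}, q_i = a_i*q_{i-1} + q_{i-2} with p_{-2}=0, p_{-1}=1, q_{-2}=1, q_{-1}=0), until the denominator exceeds 8:
  i=0: a_0=11, p_0 = 11*1 + 0 = 11, q_0 = 11*0 + 1 = 1.
  i=1: a_1=2, p_1 = 2*11 + 1 = 23, q_1 = 2*1 + 0 = 2.
  i=2: a_2=6, p_2 = 6*23 + 11 = 149, q_2 = 6*2 + 1 = 13.
q_2 = 13 > 8, so the last convergent with denominator <= 8 is p_1/q_1 = 23/2.
The closest fraction with denominator <= 8 is either p_1/q_1 or the intermediate fraction (k*p_1 + p_0)/(k*q_1 + q_0) with the largest k >= 1 whose denominator stays <= 8; these approach x as k grows, and every other convergent or intermediate fraction in range is farther away.
Largest k: floor((8 - q_0)/q_1) = floor((8 - 1)/2) = 3.
That gives (3*23 + 11)/(3*2 + 1) = 80/7.
Compare the errors: |x - 23/2| = |149*2 - 23*13|/(13*2) = 1/26, and |x - 80/7| = |149*7 - 80*13|/(13*7) = 3/91.
Cross-multiplying, 3*26 = 78 < 91 = 1*91, so 3/91 is smaller: the intermediate fraction 80/7 is closer to x than 23/2.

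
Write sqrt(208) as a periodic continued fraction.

[14; (2, 2, 1, 2, 2, 28)]

Write x_i = (sqrt(208) + m_i)/d_i with (m_0, d_0) = (0, 1). a_0 = floor(sqrt(208)) = 14, since 14^2 = 196 <= 208 < 225 = 15^2.
Iterate m_{i+1} = d_i*a_i - m_i, d_{i+1} = (208 - m_{i+1}^2)/d_i, a_{i+1} = floor((a_0 + m_{i+1})/d_{i+1}):
  m_1 = 1*14 - 0 = 14, d_1 = (208 - 14^2)/1 = 12/1 = 12, a_1 = floor((14 + 14)/12) = 2.
  m_2 = 12*2 - 14 = 10, d_2 = (208 - 10^2)/12 = 108/12 = 9, a_2 = floor((14 + 10)/9) = 2.
  m_3 = 9*2 - 10 = 8, d_3 = (208 - 8^2)/9 = 144/9 = 16, a_3 = floor((14 + 8)/16) = 1.
  m_4 = 16*1 - 8 = 8, d_4 = (208 - 8^2)/16 = 144/16 = 9, a_4 = floor((14 + 8)/9) = 2.
  m_5 = 9*2 - 8 = 10, d_5 = (208 - 10^2)/9 = 108/9 = 12, a_5 = floor((14 + 10)/12) = 2.
  m_6 = 12*2 - 10 = 14, d_6 = (208 - 14^2)/12 = 12/12 = 1, a_6 = floor((14 + 14)/1) = 28.
  m_7 = 1*28 - 14 = 14, d_7 = (208 - 14^2)/1 = 12/1 = 12: (m_7, d_7) = (m_1, d_1) = (14, 12), so from here the quotients repeat a_1, ..., a_6; the period length is 6.
Hence the expansion of sqrt(208) is a_0 = 14 followed by the repeating block 2, 2, 1, 2, 2, 28 (period 6).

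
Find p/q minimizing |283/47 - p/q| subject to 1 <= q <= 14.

6/1

Expand x = 283/47 as a continued fraction with the Euclidean algorithm:
  283 = 6*47 + 1, so a_0 = 6.
  47 = 47*1 + 0, so a_1 = 47.
so x = [6; 47].
Convergents (p_i = a_i*p_{i-1} + p_{i-2}, q_i = a_i*q_{i-1} + q_{i-2} with p_{-2}=0, p_{-1}=1, q_{-2}=1, q_{-1}=0), until the denominator exceeds 14:
  i=0: a_0=6, p_0 = 6*1 + 0 = 6, q_0 = 6*0 + 1 = 1.
  i=1: a_1=47, p_1 = 47*6 + 1 = 283, q_1 = 47*1 + 0 = 47.
q_1 = 47 > 14, so the last convergent with denominator <= 14 is p_0/q_0 = 6/1.
The closest fraction with denominator <= 14 is either p_0/q_0 or the intermediate fraction (k*p_0 + p_{-1})/(k*q_0 + q_{-1}) with the largest k >= 1 whose denominator stays <= 14; these approach x as k grows, and every other convergent or intermediate fraction in range is farther away.
Largest k: floor((14 - q_{-1})/q_0) = floor((14 - 0)/1) = 14 (using the seeds p_{-1} = 1, q_{-1} = 0).
That gives (14*6 + 1)/(14*1 + 0) = 85/14.
Compare the errors: |x - 6/1| = |283*1 - 6*47|/(47*1) = 1/47, and |x - 85/14| = |283*14 - 85*47|/(47*14) = 33/658.
Cross-multiplying, 1*658 = 658 < 1551 = 33*47, so 1/47 is smaller: the convergent 6/1 is closer to x than 85/14.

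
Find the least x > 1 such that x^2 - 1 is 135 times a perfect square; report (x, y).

(x, y) = (244, 21)

First expand sqrt(135) as a continued fraction. With x_i = (sqrt(135) + m_i)/d_i and (m_0, d_0) = (0, 1): a_0 = floor(sqrt(135)) = 11, since 11^2 = 121 <= 135 < 144 = 12^2.
Iterate m_{i+1} = d_i*a_i - m_i, d_{i+1} = (135 - m_{i+1}^2)/d_i, a_{i+1} = floor((a_0 + m_{i+1})/d_{i+1}):
  m_1 = 1*11 - 0 = 11, d_1 = (135 - 11^2)/1 = 14/1 = 14, a_1 = floor((11 + 11)/14) = 1.
  m_2 = 14*1 - 11 = 3, d_2 = (135 - 3^2)/14 = 126/14 = 9, a_2 = floor((11 + 3)/9) = 1.
  m_3 = 9*1 - 3 = 6, d_3 = (135 - 6^2)/9 = 99/9 = 11, a_3 = floor((11 + 6)/11) = 1.
  m_4 = 11*1 - 6 = 5, d_4 = (135 - 5^2)/11 = 110/11 = 10, a_4 = floor((11 + 5)/10) = 1.
  m_5 = 10*1 - 5 = 5, d_5 = (135 - 5^2)/10 = 110/10 = 11, a_5 = floor((11 + 5)/11) = 1.
  m_6 = 11*1 - 5 = 6, d_6 = (135 - 6^2)/11 = 99/11 = 9, a_6 = floor((11 + 6)/9) = 1.
  m_7 = 9*1 - 6 = 3, d_7 = (135 - 3^2)/9 = 126/9 = 14, a_7 = floor((11 + 3)/14) = 1.
  m_8 = 14*1 - 3 = 11, d_8 = (135 - 11^2)/14 = 14/14 = 1, a_8 = floor((11 + 11)/1) = 22.
  m_9 = 1*22 - 11 = 11, d_9 = (135 - 11^2)/1 = 14/1 = 14: (m_9, d_9) = (m_1, d_1) = (11, 14), so from here the quotients repeat a_1, ..., a_8; the period length is 8.
So sqrt(135) = [11; (1, 1, 1, 1, 1, 1, 1, 22)] with period length k = 8.
k is even, so the fundamental solution of x^2 - 135y^2 = 1 is (p_{k-1}, q_{k-1}) = (p_7, q_7); compute convergents through index 7.
Convergents (p_i = a_i*p_{i-1} + p_{i-2}, q_i = a_i*q_{i-1} + q_{i-2} with p_{-2}=0, p_{-1}=1, q_{-2}=1, q_{-1}=0):
  i=0: a_0=11, p_0 = 11*1 + 0 = 11, q_0 = 11*0 + 1 = 1.
  i=1: a_1=1, p_1 = 1*11 + 1 = 12, q_1 = 1*1 + 0 = 1.
  i=2: a_2=1, p_2 = 1*12 + 11 = 23, q_2 = 1*1 + 1 = 2.
  i=3: a_3=1, p_3 = 1*23 + 12 = 35, q_3 = 1*2 + 1 = 3.
  i=4: a_4=1, p_4 = 1*35 + 23 = 58, q_4 = 1*3 + 2 = 5.
  i=5: a_5=1, p_5 = 1*58 + 35 = 93, q_5 = 1*5 + 3 = 8.
  i=6: a_6=1, p_6 = 1*93 + 58 = 151, q_6 = 1*8 + 5 = 13.
  i=7: a_7=1, p_7 = 1*151 + 93 = 244, q_7 = 1*13 + 8 = 21.
Check: 244^2 - 135*21^2 = 59536 - 59535 = 1, so (x, y) = (244, 21) solves the equation, and by the theorem it is the least positive solution.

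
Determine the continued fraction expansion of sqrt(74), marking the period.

Write x_i = (sqrt(74) + m_i)/d_i with (m_0, d_0) = (0, 1). a_0 = floor(sqrt(74)) = 8, since 8^2 = 64 <= 74 < 81 = 9^2.
Iterate m_{i+1} = d_i*a_i - m_i, d_{i+1} = (74 - m_{i+1}^2)/d_i, a_{i+1} = floor((a_0 + m_{i+1})/d_{i+1}):
  m_1 = 1*8 - 0 = 8, d_1 = (74 - 8^2)/1 = 10/1 = 10, a_1 = floor((8 + 8)/10) = 1.
  m_2 = 10*1 - 8 = 2, d_2 = (74 - 2^2)/10 = 70/10 = 7, a_2 = floor((8 + 2)/7) = 1.
  m_3 = 7*1 - 2 = 5, d_3 = (74 - 5^2)/7 = 49/7 = 7, a_3 = floor((8 + 5)/7) = 1.
  m_4 = 7*1 - 5 = 2, d_4 = (74 - 2^2)/7 = 70/7 = 10, a_4 = floor((8 + 2)/10) = 1.
  m_5 = 10*1 - 2 = 8, d_5 = (74 - 8^2)/10 = 10/10 = 1, a_5 = floor((8 + 8)/1) = 16.
  m_6 = 1*16 - 8 = 8, d_6 = (74 - 8^2)/1 = 10/1 = 10: (m_6, d_6) = (m_1, d_1) = (8, 10), so from here the quotients repeat a_1, ..., a_5; the period length is 5.
Hence the expansion of sqrt(74) is a_0 = 8 followed by the repeating block 1, 1, 1, 1, 16 (period 5).

[8; (1, 1, 1, 1, 16)]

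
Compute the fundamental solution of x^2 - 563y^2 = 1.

First expand sqrt(563) as a continued fraction. With x_i = (sqrt(563) + m_i)/d_i and (m_0, d_0) = (0, 1): a_0 = floor(sqrt(563)) = 23, since 23^2 = 529 <= 563 < 576 = 24^2.
Iterate m_{i+1} = d_i*a_i - m_i, d_{i+1} = (563 - m_{i+1}^2)/d_i, a_{i+1} = floor((a_0 + m_{i+1})/d_{i+1}):
  m_1 = 1*23 - 0 = 23, d_1 = (563 - 23^2)/1 = 34/1 = 34, a_1 = floor((23 + 23)/34) = 1.
  m_2 = 34*1 - 23 = 11, d_2 = (563 - 11^2)/34 = 442/34 = 13, a_2 = floor((23 + 11)/13) = 2.
  m_3 = 13*2 - 11 = 15, d_3 = (563 - 15^2)/13 = 338/13 = 26, a_3 = floor((23 + 15)/26) = 1.
  m_4 = 26*1 - 15 = 11, d_4 = (563 - 11^2)/26 = 442/26 = 17, a_4 = floor((23 + 11)/17) = 2.
  m_5 = 17*2 - 11 = 23, d_5 = (563 - 23^2)/17 = 34/17 = 2, a_5 = floor((23 + 23)/2) = 23.
  m_6 = 2*23 - 23 = 23, d_6 = (563 - 23^2)/2 = 34/2 = 17, a_6 = floor((23 + 23)/17) = 2.
  m_7 = 17*2 - 23 = 11, d_7 = (563 - 11^2)/17 = 442/17 = 26, a_7 = floor((23 + 11)/26) = 1.
  m_8 = 26*1 - 11 = 15, d_8 = (563 - 15^2)/26 = 338/26 = 13, a_8 = floor((23 + 15)/13) = 2.
  m_9 = 13*2 - 15 = 11, d_9 = (563 - 11^2)/13 = 442/13 = 34, a_9 = floor((23 + 11)/34) = 1.
  m_10 = 34*1 - 11 = 23, d_10 = (563 - 23^2)/34 = 34/34 = 1, a_10 = floor((23 + 23)/1) = 46.
  m_11 = 1*46 - 23 = 23, d_11 = (563 - 23^2)/1 = 34/1 = 34: (m_11, d_11) = (m_1, d_1) = (23, 34), so from here the quotients repeat a_1, ..., a_10; the period length is 10.
So sqrt(563) = [23; (1, 2, 1, 2, 23, 2, 1, 2, 1, 46)] with period length k = 10.
k is even, so the fundamental solution of x^2 - 563y^2 = 1 is (p_{k-1}, q_{k-1}) = (p_9, q_9); compute convergents through index 9.
Convergents (p_i = a_i*p_{i-1} + p_{i-2}, q_i = a_i*q_{i-1} + q_{i-2} with p_{-2}=0, p_{-1}=1, q_{-2}=1, q_{-1}=0):
  i=0: a_0=23, p_0 = 23*1 + 0 = 23, q_0 = 23*0 + 1 = 1.
  i=1: a_1=1, p_1 = 1*23 + 1 = 24, q_1 = 1*1 + 0 = 1.
  i=2: a_2=2, p_2 = 2*24 + 23 = 71, q_2 = 2*1 + 1 = 3.
  i=3: a_3=1, p_3 = 1*71 + 24 = 95, q_3 = 1*3 + 1 = 4.
  i=4: a_4=2, p_4 = 2*95 + 71 = 261, q_4 = 2*4 + 3 = 11.
  i=5: a_5=23, p_5 = 23*261 + 95 = 6098, q_5 = 23*11 + 4 = 257.
  i=6: a_6=2, p_6 = 2*6098 + 261 = 12457, q_6 = 2*257 + 11 = 525.
  i=7: a_7=1, p_7 = 1*12457 + 6098 = 18555, q_7 = 1*525 + 257 = 782.
  i=8: a_8=2, p_8 = 2*18555 + 12457 = 49567, q_8 = 2*782 + 525 = 2089.
  i=9: a_9=1, p_9 = 1*49567 + 18555 = 68122, q_9 = 1*2089 + 782 = 2871.
Check: 68122^2 - 563*2871^2 = 4640606884 - 4640606883 = 1, so (x, y) = (68122, 2871) solves the equation, and by the theorem it is the least positive solution.

(x, y) = (68122, 2871)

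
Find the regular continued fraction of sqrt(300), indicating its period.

[17; (3, 8, 3, 34)]

Write x_i = (sqrt(300) + m_i)/d_i with (m_0, d_0) = (0, 1). a_0 = floor(sqrt(300)) = 17, since 17^2 = 289 <= 300 < 324 = 18^2.
Iterate m_{i+1} = d_i*a_i - m_i, d_{i+1} = (300 - m_{i+1}^2)/d_i, a_{i+1} = floor((a_0 + m_{i+1})/d_{i+1}):
  m_1 = 1*17 - 0 = 17, d_1 = (300 - 17^2)/1 = 11/1 = 11, a_1 = floor((17 + 17)/11) = 3.
  m_2 = 11*3 - 17 = 16, d_2 = (300 - 16^2)/11 = 44/11 = 4, a_2 = floor((17 + 16)/4) = 8.
  m_3 = 4*8 - 16 = 16, d_3 = (300 - 16^2)/4 = 44/4 = 11, a_3 = floor((17 + 16)/11) = 3.
  m_4 = 11*3 - 16 = 17, d_4 = (300 - 17^2)/11 = 11/11 = 1, a_4 = floor((17 + 17)/1) = 34.
  m_5 = 1*34 - 17 = 17, d_5 = (300 - 17^2)/1 = 11/1 = 11: (m_5, d_5) = (m_1, d_1) = (17, 11), so from here the quotients repeat a_1, ..., a_4; the period length is 4.
Hence the expansion of sqrt(300) is a_0 = 17 followed by the repeating block 3, 8, 3, 34 (period 4).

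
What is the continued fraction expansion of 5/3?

[1; 1, 2]

Run the Euclidean algorithm on 5 and 3; the successive quotients are the partial quotients a_0, a_1, ... (each step inverts the fractional part left over by the previous one):
  5 = 1*3 + 2, so a_0 = 1.
  3 = 1*2 + 1, so a_1 = 1.
  2 = 2*1 + 0, so a_2 = 2.
The remainder reaches 0 after 3 divisions, so the expansion has 3 partial quotients, read off in order.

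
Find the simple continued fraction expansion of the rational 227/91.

Run the Euclidean algorithm on 227 and 91; the successive quotients are the partial quotients a_0, a_1, ... (each step inverts the fractional part left over by the previous one):
  227 = 2*91 + 45, so a_0 = 2.
  91 = 2*45 + 1, so a_1 = 2.
  45 = 45*1 + 0, so a_2 = 45.
The remainder reaches 0 after 3 divisions, so the expansion has 3 partial quotients, read off in order.

[2; 2, 45]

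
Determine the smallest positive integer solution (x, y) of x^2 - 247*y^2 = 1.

(x, y) = (85292, 5427)

First expand sqrt(247) as a continued fraction. With x_i = (sqrt(247) + m_i)/d_i and (m_0, d_0) = (0, 1): a_0 = floor(sqrt(247)) = 15, since 15^2 = 225 <= 247 < 256 = 16^2.
Iterate m_{i+1} = d_i*a_i - m_i, d_{i+1} = (247 - m_{i+1}^2)/d_i, a_{i+1} = floor((a_0 + m_{i+1})/d_{i+1}):
  m_1 = 1*15 - 0 = 15, d_1 = (247 - 15^2)/1 = 22/1 = 22, a_1 = floor((15 + 15)/22) = 1.
  m_2 = 22*1 - 15 = 7, d_2 = (247 - 7^2)/22 = 198/22 = 9, a_2 = floor((15 + 7)/9) = 2.
  m_3 = 9*2 - 7 = 11, d_3 = (247 - 11^2)/9 = 126/9 = 14, a_3 = floor((15 + 11)/14) = 1.
  m_4 = 14*1 - 11 = 3, d_4 = (247 - 3^2)/14 = 238/14 = 17, a_4 = floor((15 + 3)/17) = 1.
  m_5 = 17*1 - 3 = 14, d_5 = (247 - 14^2)/17 = 51/17 = 3, a_5 = floor((15 + 14)/3) = 9.
  m_6 = 3*9 - 14 = 13, d_6 = (247 - 13^2)/3 = 78/3 = 26, a_6 = floor((15 + 13)/26) = 1.
  m_7 = 26*1 - 13 = 13, d_7 = (247 - 13^2)/26 = 78/26 = 3, a_7 = floor((15 + 13)/3) = 9.
  m_8 = 3*9 - 13 = 14, d_8 = (247 - 14^2)/3 = 51/3 = 17, a_8 = floor((15 + 14)/17) = 1.
  m_9 = 17*1 - 14 = 3, d_9 = (247 - 3^2)/17 = 238/17 = 14, a_9 = floor((15 + 3)/14) = 1.
  m_10 = 14*1 - 3 = 11, d_10 = (247 - 11^2)/14 = 126/14 = 9, a_10 = floor((15 + 11)/9) = 2.
  m_11 = 9*2 - 11 = 7, d_11 = (247 - 7^2)/9 = 198/9 = 22, a_11 = floor((15 + 7)/22) = 1.
  m_12 = 22*1 - 7 = 15, d_12 = (247 - 15^2)/22 = 22/22 = 1, a_12 = floor((15 + 15)/1) = 30.
  m_13 = 1*30 - 15 = 15, d_13 = (247 - 15^2)/1 = 22/1 = 22: (m_13, d_13) = (m_1, d_1) = (15, 22), so from here the quotients repeat a_1, ..., a_12; the period length is 12.
So sqrt(247) = [15; (1, 2, 1, 1, 9, 1, 9, 1, 1, 2, 1, 30)] with period length k = 12.
k is even, so the fundamental solution of x^2 - 247y^2 = 1 is (p_{k-1}, q_{k-1}) = (p_11, q_11); compute convergents through index 11.
Convergents (p_i = a_i*p_{i-1} + p_{i-2}, q_i = a_i*q_{i-1} + q_{i-2} with p_{-2}=0, p_{-1}=1, q_{-2}=1, q_{-1}=0):
  i=0: a_0=15, p_0 = 15*1 + 0 = 15, q_0 = 15*0 + 1 = 1.
  i=1: a_1=1, p_1 = 1*15 + 1 = 16, q_1 = 1*1 + 0 = 1.
  i=2: a_2=2, p_2 = 2*16 + 15 = 47, q_2 = 2*1 + 1 = 3.
  i=3: a_3=1, p_3 = 1*47 + 16 = 63, q_3 = 1*3 + 1 = 4.
  i=4: a_4=1, p_4 = 1*63 + 47 = 110, q_4 = 1*4 + 3 = 7.
  i=5: a_5=9, p_5 = 9*110 + 63 = 1053, q_5 = 9*7 + 4 = 67.
  i=6: a_6=1, p_6 = 1*1053 + 110 = 1163, q_6 = 1*67 + 7 = 74.
  i=7: a_7=9, p_7 = 9*1163 + 1053 = 11520, q_7 = 9*74 + 67 = 733.
  i=8: a_8=1, p_8 = 1*11520 + 1163 = 12683, q_8 = 1*733 + 74 = 807.
  i=9: a_9=1, p_9 = 1*12683 + 11520 = 24203, q_9 = 1*807 + 733 = 1540.
  i=10: a_10=2, p_10 = 2*24203 + 12683 = 61089, q_10 = 2*1540 + 807 = 3887.
  i=11: a_11=1, p_11 = 1*61089 + 24203 = 85292, q_11 = 1*3887 + 1540 = 5427.
Check: 85292^2 - 247*5427^2 = 7274725264 - 7274725263 = 1, so (x, y) = (85292, 5427) solves the equation, and by the theorem it is the least positive solution.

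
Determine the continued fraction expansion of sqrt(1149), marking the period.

[33; (1, 8, 1, 2, 3, 22, 3, 2, 1, 8, 1, 66)]

Write x_i = (sqrt(1149) + m_i)/d_i with (m_0, d_0) = (0, 1). a_0 = floor(sqrt(1149)) = 33, since 33^2 = 1089 <= 1149 < 1156 = 34^2.
Iterate m_{i+1} = d_i*a_i - m_i, d_{i+1} = (1149 - m_{i+1}^2)/d_i, a_{i+1} = floor((a_0 + m_{i+1})/d_{i+1}):
  m_1 = 1*33 - 0 = 33, d_1 = (1149 - 33^2)/1 = 60/1 = 60, a_1 = floor((33 + 33)/60) = 1.
  m_2 = 60*1 - 33 = 27, d_2 = (1149 - 27^2)/60 = 420/60 = 7, a_2 = floor((33 + 27)/7) = 8.
  m_3 = 7*8 - 27 = 29, d_3 = (1149 - 29^2)/7 = 308/7 = 44, a_3 = floor((33 + 29)/44) = 1.
  m_4 = 44*1 - 29 = 15, d_4 = (1149 - 15^2)/44 = 924/44 = 21, a_4 = floor((33 + 15)/21) = 2.
  m_5 = 21*2 - 15 = 27, d_5 = (1149 - 27^2)/21 = 420/21 = 20, a_5 = floor((33 + 27)/20) = 3.
  m_6 = 20*3 - 27 = 33, d_6 = (1149 - 33^2)/20 = 60/20 = 3, a_6 = floor((33 + 33)/3) = 22.
  m_7 = 3*22 - 33 = 33, d_7 = (1149 - 33^2)/3 = 60/3 = 20, a_7 = floor((33 + 33)/20) = 3.
  m_8 = 20*3 - 33 = 27, d_8 = (1149 - 27^2)/20 = 420/20 = 21, a_8 = floor((33 + 27)/21) = 2.
  m_9 = 21*2 - 27 = 15, d_9 = (1149 - 15^2)/21 = 924/21 = 44, a_9 = floor((33 + 15)/44) = 1.
  m_10 = 44*1 - 15 = 29, d_10 = (1149 - 29^2)/44 = 308/44 = 7, a_10 = floor((33 + 29)/7) = 8.
  m_11 = 7*8 - 29 = 27, d_11 = (1149 - 27^2)/7 = 420/7 = 60, a_11 = floor((33 + 27)/60) = 1.
  m_12 = 60*1 - 27 = 33, d_12 = (1149 - 33^2)/60 = 60/60 = 1, a_12 = floor((33 + 33)/1) = 66.
  m_13 = 1*66 - 33 = 33, d_13 = (1149 - 33^2)/1 = 60/1 = 60: (m_13, d_13) = (m_1, d_1) = (33, 60), so from here the quotients repeat a_1, ..., a_12; the period length is 12.
Hence the expansion of sqrt(1149) is a_0 = 33 followed by the repeating block 1, 8, 1, 2, 3, 22, 3, 2, 1, 8, 1, 66 (period 12).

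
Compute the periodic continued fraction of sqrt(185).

Write x_i = (sqrt(185) + m_i)/d_i with (m_0, d_0) = (0, 1). a_0 = floor(sqrt(185)) = 13, since 13^2 = 169 <= 185 < 196 = 14^2.
Iterate m_{i+1} = d_i*a_i - m_i, d_{i+1} = (185 - m_{i+1}^2)/d_i, a_{i+1} = floor((a_0 + m_{i+1})/d_{i+1}):
  m_1 = 1*13 - 0 = 13, d_1 = (185 - 13^2)/1 = 16/1 = 16, a_1 = floor((13 + 13)/16) = 1.
  m_2 = 16*1 - 13 = 3, d_2 = (185 - 3^2)/16 = 176/16 = 11, a_2 = floor((13 + 3)/11) = 1.
  m_3 = 11*1 - 3 = 8, d_3 = (185 - 8^2)/11 = 121/11 = 11, a_3 = floor((13 + 8)/11) = 1.
  m_4 = 11*1 - 8 = 3, d_4 = (185 - 3^2)/11 = 176/11 = 16, a_4 = floor((13 + 3)/16) = 1.
  m_5 = 16*1 - 3 = 13, d_5 = (185 - 13^2)/16 = 16/16 = 1, a_5 = floor((13 + 13)/1) = 26.
  m_6 = 1*26 - 13 = 13, d_6 = (185 - 13^2)/1 = 16/1 = 16: (m_6, d_6) = (m_1, d_1) = (13, 16), so from here the quotients repeat a_1, ..., a_5; the period length is 5.
Hence the expansion of sqrt(185) is a_0 = 13 followed by the repeating block 1, 1, 1, 1, 26 (period 5).

[13; (1, 1, 1, 1, 26)]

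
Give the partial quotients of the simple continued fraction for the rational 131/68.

[1; 1, 12, 1, 1, 2]

Run the Euclidean algorithm on 131 and 68; the successive quotients are the partial quotients a_0, a_1, ... (each step inverts the fractional part left over by the previous one):
  131 = 1*68 + 63, so a_0 = 1.
  68 = 1*63 + 5, so a_1 = 1.
  63 = 12*5 + 3, so a_2 = 12.
  5 = 1*3 + 2, so a_3 = 1.
  3 = 1*2 + 1, so a_4 = 1.
  2 = 2*1 + 0, so a_5 = 2.
The remainder reaches 0 after 6 divisions, so the expansion has 6 partial quotients, read off in order.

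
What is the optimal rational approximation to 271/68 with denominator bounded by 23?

4/1

Expand x = 271/68 as a continued fraction with the Euclidean algorithm:
  271 = 3*68 + 67, so a_0 = 3.
  68 = 1*67 + 1, so a_1 = 1.
  67 = 67*1 + 0, so a_2 = 67.
so x = [3; 1, 67].
Convergents (p_i = a_i*p_{i-1} + p_{i-2}, q_i = a_i*q_{i-1} + q_{i-2} with p_{-2}=0, p_{-1}=1, q_{-2}=1, q_{-1}=0), until the denominator exceeds 23:
  i=0: a_0=3, p_0 = 3*1 + 0 = 3, q_0 = 3*0 + 1 = 1.
  i=1: a_1=1, p_1 = 1*3 + 1 = 4, q_1 = 1*1 + 0 = 1.
  i=2: a_2=67, p_2 = 67*4 + 3 = 271, q_2 = 67*1 + 1 = 68.
q_2 = 68 > 23, so the last convergent with denominator <= 23 is p_1/q_1 = 4/1.
The closest fraction with denominator <= 23 is either p_1/q_1 or the intermediate fraction (k*p_1 + p_0)/(k*q_1 + q_0) with the largest k >= 1 whose denominator stays <= 23; these approach x as k grows, and every other convergent or intermediate fraction in range is farther away.
Largest k: floor((23 - q_0)/q_1) = floor((23 - 1)/1) = 22.
That gives (22*4 + 3)/(22*1 + 1) = 91/23.
Compare the errors: |x - 4/1| = |271*1 - 4*68|/(68*1) = 1/68, and |x - 91/23| = |271*23 - 91*68|/(68*23) = 45/1564.
Cross-multiplying, 1*1564 = 1564 < 3060 = 45*68, so 1/68 is smaller: the convergent 4/1 is closer to x than 91/23.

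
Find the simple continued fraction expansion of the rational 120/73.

Run the Euclidean algorithm on 120 and 73; the successive quotients are the partial quotients a_0, a_1, ... (each step inverts the fractional part left over by the previous one):
  120 = 1*73 + 47, so a_0 = 1.
  73 = 1*47 + 26, so a_1 = 1.
  47 = 1*26 + 21, so a_2 = 1.
  26 = 1*21 + 5, so a_3 = 1.
  21 = 4*5 + 1, so a_4 = 4.
  5 = 5*1 + 0, so a_5 = 5.
The remainder reaches 0 after 6 divisions, so the expansion has 6 partial quotients, read off in order.

[1; 1, 1, 1, 4, 5]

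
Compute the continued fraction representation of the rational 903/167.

Run the Euclidean algorithm on 903 and 167; the successive quotients are the partial quotients a_0, a_1, ... (each step inverts the fractional part left over by the previous one):
  903 = 5*167 + 68, so a_0 = 5.
  167 = 2*68 + 31, so a_1 = 2.
  68 = 2*31 + 6, so a_2 = 2.
  31 = 5*6 + 1, so a_3 = 5.
  6 = 6*1 + 0, so a_4 = 6.
The remainder reaches 0 after 5 divisions, so the expansion has 5 partial quotients, read off in order.

[5; 2, 2, 5, 6]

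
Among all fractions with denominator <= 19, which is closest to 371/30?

Expand x = 371/30 as a continued fraction with the Euclidean algorithm:
  371 = 12*30 + 11, so a_0 = 12.
  30 = 2*11 + 8, so a_1 = 2.
  11 = 1*8 + 3, so a_2 = 1.
  8 = 2*3 + 2, so a_3 = 2.
  3 = 1*2 + 1, so a_4 = 1.
  2 = 2*1 + 0, so a_5 = 2.
so x = [12; 2, 1, 2, 1, 2].
Convergents (p_i = a_i*p_{i-1} + p_{i-2}, q_i = a_i*q_{i-1} + q_{i-2} with p_{-2}=0, p_{-1}=1, q_{-2}=1, q_{-1}=0), until the denominator exceeds 19:
  i=0: a_0=12, p_0 = 12*1 + 0 = 12, q_0 = 12*0 + 1 = 1.
  i=1: a_1=2, p_1 = 2*12 + 1 = 25, q_1 = 2*1 + 0 = 2.
  i=2: a_2=1, p_2 = 1*25 + 12 = 37, q_2 = 1*2 + 1 = 3.
  i=3: a_3=2, p_3 = 2*37 + 25 = 99, q_3 = 2*3 + 2 = 8.
  i=4: a_4=1, p_4 = 1*99 + 37 = 136, q_4 = 1*8 + 3 = 11.
  i=5: a_5=2, p_5 = 2*136 + 99 = 371, q_5 = 2*11 + 8 = 30.
q_5 = 30 > 19, so the last convergent with denominator <= 19 is p_4/q_4 = 136/11.
The closest fraction with denominator <= 19 is either p_4/q_4 or the intermediate fraction (k*p_4 + p_3)/(k*q_4 + q_3) with the largest k >= 1 whose denominator stays <= 19; these approach x as k grows, and every other convergent or intermediate fraction in range is farther away.
Largest k: floor((19 - q_3)/q_4) = floor((19 - 8)/11) = 1.
That gives (1*136 + 99)/(1*11 + 8) = 235/19.
Compare the errors: |x - 136/11| = |371*11 - 136*30|/(30*11) = 1/330, and |x - 235/19| = |371*19 - 235*30|/(30*19) = 1/570.
Cross-multiplying, 1*330 = 330 < 570 = 1*570, so 1/570 is smaller: the intermediate fraction 235/19 is closer to x than 136/11.

235/19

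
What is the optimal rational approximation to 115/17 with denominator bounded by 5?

27/4

Expand x = 115/17 as a continued fraction with the Euclidean algorithm:
  115 = 6*17 + 13, so a_0 = 6.
  17 = 1*13 + 4, so a_1 = 1.
  13 = 3*4 + 1, so a_2 = 3.
  4 = 4*1 + 0, so a_3 = 4.
so x = [6; 1, 3, 4].
Convergents (p_i = a_i*p_{i-1} + p_{i-2}, q_i = a_i*q_{i-1} + q_{i-2} with p_{-2}=0, p_{-1}=1, q_{-2}=1, q_{-1}=0), until the denominator exceeds 5:
  i=0: a_0=6, p_0 = 6*1 + 0 = 6, q_0 = 6*0 + 1 = 1.
  i=1: a_1=1, p_1 = 1*6 + 1 = 7, q_1 = 1*1 + 0 = 1.
  i=2: a_2=3, p_2 = 3*7 + 6 = 27, q_2 = 3*1 + 1 = 4.
  i=3: a_3=4, p_3 = 4*27 + 7 = 115, q_3 = 4*4 + 1 = 17.
q_3 = 17 > 5, so the last convergent with denominator <= 5 is p_2/q_2 = 27/4.
The closest fraction with denominator <= 5 is either p_2/q_2 or the intermediate fraction (k*p_2 + p_1)/(k*q_2 + q_1) with the largest k >= 1 whose denominator stays <= 5; these approach x as k grows, and every other convergent or intermediate fraction in range is farther away.
Largest k: floor((5 - q_1)/q_2) = floor((5 - 1)/4) = 1.
That gives (1*27 + 7)/(1*4 + 1) = 34/5.
Compare the errors: |x - 27/4| = |115*4 - 27*17|/(17*4) = 1/68, and |x - 34/5| = |115*5 - 34*17|/(17*5) = 3/85.
Cross-multiplying, 1*85 = 85 < 204 = 3*68, so 1/68 is smaller: the convergent 27/4 is closer to x than 34/5.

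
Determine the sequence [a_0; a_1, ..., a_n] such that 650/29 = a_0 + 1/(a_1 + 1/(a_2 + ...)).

[22; 2, 2, 2, 2]

Run the Euclidean algorithm on 650 and 29; the successive quotients are the partial quotients a_0, a_1, ... (each step inverts the fractional part left over by the previous one):
  650 = 22*29 + 12, so a_0 = 22.
  29 = 2*12 + 5, so a_1 = 2.
  12 = 2*5 + 2, so a_2 = 2.
  5 = 2*2 + 1, so a_3 = 2.
  2 = 2*1 + 0, so a_4 = 2.
The remainder reaches 0 after 5 divisions, so the expansion has 5 partial quotients, read off in order.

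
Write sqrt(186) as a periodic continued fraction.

Write x_i = (sqrt(186) + m_i)/d_i with (m_0, d_0) = (0, 1). a_0 = floor(sqrt(186)) = 13, since 13^2 = 169 <= 186 < 196 = 14^2.
Iterate m_{i+1} = d_i*a_i - m_i, d_{i+1} = (186 - m_{i+1}^2)/d_i, a_{i+1} = floor((a_0 + m_{i+1})/d_{i+1}):
  m_1 = 1*13 - 0 = 13, d_1 = (186 - 13^2)/1 = 17/1 = 17, a_1 = floor((13 + 13)/17) = 1.
  m_2 = 17*1 - 13 = 4, d_2 = (186 - 4^2)/17 = 170/17 = 10, a_2 = floor((13 + 4)/10) = 1.
  m_3 = 10*1 - 4 = 6, d_3 = (186 - 6^2)/10 = 150/10 = 15, a_3 = floor((13 + 6)/15) = 1.
  m_4 = 15*1 - 6 = 9, d_4 = (186 - 9^2)/15 = 105/15 = 7, a_4 = floor((13 + 9)/7) = 3.
  m_5 = 7*3 - 9 = 12, d_5 = (186 - 12^2)/7 = 42/7 = 6, a_5 = floor((13 + 12)/6) = 4.
  m_6 = 6*4 - 12 = 12, d_6 = (186 - 12^2)/6 = 42/6 = 7, a_6 = floor((13 + 12)/7) = 3.
  m_7 = 7*3 - 12 = 9, d_7 = (186 - 9^2)/7 = 105/7 = 15, a_7 = floor((13 + 9)/15) = 1.
  m_8 = 15*1 - 9 = 6, d_8 = (186 - 6^2)/15 = 150/15 = 10, a_8 = floor((13 + 6)/10) = 1.
  m_9 = 10*1 - 6 = 4, d_9 = (186 - 4^2)/10 = 170/10 = 17, a_9 = floor((13 + 4)/17) = 1.
  m_10 = 17*1 - 4 = 13, d_10 = (186 - 13^2)/17 = 17/17 = 1, a_10 = floor((13 + 13)/1) = 26.
  m_11 = 1*26 - 13 = 13, d_11 = (186 - 13^2)/1 = 17/1 = 17: (m_11, d_11) = (m_1, d_1) = (13, 17), so from here the quotients repeat a_1, ..., a_10; the period length is 10.
Hence the expansion of sqrt(186) is a_0 = 13 followed by the repeating block 1, 1, 1, 3, 4, 3, 1, 1, 1, 26 (period 10).

[13; (1, 1, 1, 3, 4, 3, 1, 1, 1, 26)]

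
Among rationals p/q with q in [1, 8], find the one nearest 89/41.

Expand x = 89/41 as a continued fraction with the Euclidean algorithm:
  89 = 2*41 + 7, so a_0 = 2.
  41 = 5*7 + 6, so a_1 = 5.
  7 = 1*6 + 1, so a_2 = 1.
  6 = 6*1 + 0, so a_3 = 6.
so x = [2; 5, 1, 6].
Convergents (p_i = a_i*p_{i-1} + p_{i-2}, q_i = a_i*q_{i-1} + q_{i-2} with p_{-2}=0, p_{-1}=1, q_{-2}=1, q_{-1}=0), until the denominator exceeds 8:
  i=0: a_0=2, p_0 = 2*1 + 0 = 2, q_0 = 2*0 + 1 = 1.
  i=1: a_1=5, p_1 = 5*2 + 1 = 11, q_1 = 5*1 + 0 = 5.
  i=2: a_2=1, p_2 = 1*11 + 2 = 13, q_2 = 1*5 + 1 = 6.
  i=3: a_3=6, p_3 = 6*13 + 11 = 89, q_3 = 6*6 + 5 = 41.
q_3 = 41 > 8, so the last convergent with denominator <= 8 is p_2/q_2 = 13/6.
The closest fraction with denominator <= 8 is either p_2/q_2 or the intermediate fraction (k*p_2 + p_1)/(k*q_2 + q_1) with the largest k >= 1 whose denominator stays <= 8; these approach x as k grows, and every other convergent or intermediate fraction in range is farther away.
Largest k: floor((8 - q_1)/q_2) = floor((8 - 5)/6) = 0.
Since k = 0, no intermediate fraction beyond p_2/q_2 has denominator <= 8, so the convergent 13/6 is the closest (its error is |89*6 - 13*41|/(41*6) = 1/246).

13/6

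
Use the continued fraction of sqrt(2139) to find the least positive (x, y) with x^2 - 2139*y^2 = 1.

(x, y) = (185, 4)

First expand sqrt(2139) as a continued fraction. With x_i = (sqrt(2139) + m_i)/d_i and (m_0, d_0) = (0, 1): a_0 = floor(sqrt(2139)) = 46, since 46^2 = 2116 <= 2139 < 2209 = 47^2.
Iterate m_{i+1} = d_i*a_i - m_i, d_{i+1} = (2139 - m_{i+1}^2)/d_i, a_{i+1} = floor((a_0 + m_{i+1})/d_{i+1}):
  m_1 = 1*46 - 0 = 46, d_1 = (2139 - 46^2)/1 = 23/1 = 23, a_1 = floor((46 + 46)/23) = 4.
  m_2 = 23*4 - 46 = 46, d_2 = (2139 - 46^2)/23 = 23/23 = 1, a_2 = floor((46 + 46)/1) = 92.
  m_3 = 1*92 - 46 = 46, d_3 = (2139 - 46^2)/1 = 23/1 = 23: (m_3, d_3) = (m_1, d_1) = (46, 23), so from here the quotients repeat a_1, a_2; the period length is 2.
So sqrt(2139) = [46; (4, 92)] with period length k = 2.
k is even, so the fundamental solution of x^2 - 2139y^2 = 1 is (p_{k-1}, q_{k-1}) = (p_1, q_1); compute convergents through index 1.
Convergents (p_i = a_i*p_{i-1} + p_{i-2}, q_i = a_i*q_{i-1} + q_{i-2} with p_{-2}=0, p_{-1}=1, q_{-2}=1, q_{-1}=0):
  i=0: a_0=46, p_0 = 46*1 + 0 = 46, q_0 = 46*0 + 1 = 1.
  i=1: a_1=4, p_1 = 4*46 + 1 = 185, q_1 = 4*1 + 0 = 4.
Check: 185^2 - 2139*4^2 = 34225 - 34224 = 1, so (x, y) = (185, 4) solves the equation, and by the theorem it is the least positive solution.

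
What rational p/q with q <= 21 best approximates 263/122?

Expand x = 263/122 as a continued fraction with the Euclidean algorithm:
  263 = 2*122 + 19, so a_0 = 2.
  122 = 6*19 + 8, so a_1 = 6.
  19 = 2*8 + 3, so a_2 = 2.
  8 = 2*3 + 2, so a_3 = 2.
  3 = 1*2 + 1, so a_4 = 1.
  2 = 2*1 + 0, so a_5 = 2.
so x = [2; 6, 2, 2, 1, 2].
Convergents (p_i = a_i*p_{i-1} + p_{i-2}, q_i = a_i*q_{i-1} + q_{i-2} with p_{-2}=0, p_{-1}=1, q_{-2}=1, q_{-1}=0), until the denominator exceeds 21:
  i=0: a_0=2, p_0 = 2*1 + 0 = 2, q_0 = 2*0 + 1 = 1.
  i=1: a_1=6, p_1 = 6*2 + 1 = 13, q_1 = 6*1 + 0 = 6.
  i=2: a_2=2, p_2 = 2*13 + 2 = 28, q_2 = 2*6 + 1 = 13.
  i=3: a_3=2, p_3 = 2*28 + 13 = 69, q_3 = 2*13 + 6 = 32.
q_3 = 32 > 21, so the last convergent with denominator <= 21 is p_2/q_2 = 28/13.
The closest fraction with denominator <= 21 is either p_2/q_2 or the intermediate fraction (k*p_2 + p_1)/(k*q_2 + q_1) with the largest k >= 1 whose denominator stays <= 21; these approach x as k grows, and every other convergent or intermediate fraction in range is farther away.
Largest k: floor((21 - q_1)/q_2) = floor((21 - 6)/13) = 1.
That gives (1*28 + 13)/(1*13 + 6) = 41/19.
Compare the errors: |x - 28/13| = |263*13 - 28*122|/(122*13) = 3/1586, and |x - 41/19| = |263*19 - 41*122|/(122*19) = 5/2318.
Cross-multiplying, 3*2318 = 6954 < 7930 = 5*1586, so 3/1586 is smaller: the convergent 28/13 is closer to x than 41/19.

28/13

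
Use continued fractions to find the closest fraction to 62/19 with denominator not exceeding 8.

13/4

Expand x = 62/19 as a continued fraction with the Euclidean algorithm:
  62 = 3*19 + 5, so a_0 = 3.
  19 = 3*5 + 4, so a_1 = 3.
  5 = 1*4 + 1, so a_2 = 1.
  4 = 4*1 + 0, so a_3 = 4.
so x = [3; 3, 1, 4].
Convergents (p_i = a_i*p_{i-1} + p_{i-2}, q_i = a_i*q_{i-1} + q_{i-2} with p_{-2}=0, p_{-1}=1, q_{-2}=1, q_{-1}=0), until the denominator exceeds 8:
  i=0: a_0=3, p_0 = 3*1 + 0 = 3, q_0 = 3*0 + 1 = 1.
  i=1: a_1=3, p_1 = 3*3 + 1 = 10, q_1 = 3*1 + 0 = 3.
  i=2: a_2=1, p_2 = 1*10 + 3 = 13, q_2 = 1*3 + 1 = 4.
  i=3: a_3=4, p_3 = 4*13 + 10 = 62, q_3 = 4*4 + 3 = 19.
q_3 = 19 > 8, so the last convergent with denominator <= 8 is p_2/q_2 = 13/4.
The closest fraction with denominator <= 8 is either p_2/q_2 or the intermediate fraction (k*p_2 + p_1)/(k*q_2 + q_1) with the largest k >= 1 whose denominator stays <= 8; these approach x as k grows, and every other convergent or intermediate fraction in range is farther away.
Largest k: floor((8 - q_1)/q_2) = floor((8 - 3)/4) = 1.
That gives (1*13 + 10)/(1*4 + 3) = 23/7.
Compare the errors: |x - 13/4| = |62*4 - 13*19|/(19*4) = 1/76, and |x - 23/7| = |62*7 - 23*19|/(19*7) = 3/133.
Cross-multiplying, 1*133 = 133 < 228 = 3*76, so 1/76 is smaller: the convergent 13/4 is closer to x than 23/7.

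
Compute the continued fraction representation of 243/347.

Run the Euclidean algorithm on 243 and 347; the successive quotients are the partial quotients a_0, a_1, ... (each step inverts the fractional part left over by the previous one):
  243 = 0*347 + 243, so a_0 = 0.
  347 = 1*243 + 104, so a_1 = 1.
  243 = 2*104 + 35, so a_2 = 2.
  104 = 2*35 + 34, so a_3 = 2.
  35 = 1*34 + 1, so a_4 = 1.
  34 = 34*1 + 0, so a_5 = 34.
The remainder reaches 0 after 6 divisions, so the expansion has 6 partial quotients, read off in order.

[0; 1, 2, 2, 1, 34]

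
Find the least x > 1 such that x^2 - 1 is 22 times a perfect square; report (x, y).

(x, y) = (197, 42)

First expand sqrt(22) as a continued fraction. With x_i = (sqrt(22) + m_i)/d_i and (m_0, d_0) = (0, 1): a_0 = floor(sqrt(22)) = 4, since 4^2 = 16 <= 22 < 25 = 5^2.
Iterate m_{i+1} = d_i*a_i - m_i, d_{i+1} = (22 - m_{i+1}^2)/d_i, a_{i+1} = floor((a_0 + m_{i+1})/d_{i+1}):
  m_1 = 1*4 - 0 = 4, d_1 = (22 - 4^2)/1 = 6/1 = 6, a_1 = floor((4 + 4)/6) = 1.
  m_2 = 6*1 - 4 = 2, d_2 = (22 - 2^2)/6 = 18/6 = 3, a_2 = floor((4 + 2)/3) = 2.
  m_3 = 3*2 - 2 = 4, d_3 = (22 - 4^2)/3 = 6/3 = 2, a_3 = floor((4 + 4)/2) = 4.
  m_4 = 2*4 - 4 = 4, d_4 = (22 - 4^2)/2 = 6/2 = 3, a_4 = floor((4 + 4)/3) = 2.
  m_5 = 3*2 - 4 = 2, d_5 = (22 - 2^2)/3 = 18/3 = 6, a_5 = floor((4 + 2)/6) = 1.
  m_6 = 6*1 - 2 = 4, d_6 = (22 - 4^2)/6 = 6/6 = 1, a_6 = floor((4 + 4)/1) = 8.
  m_7 = 1*8 - 4 = 4, d_7 = (22 - 4^2)/1 = 6/1 = 6: (m_7, d_7) = (m_1, d_1) = (4, 6), so from here the quotients repeat a_1, ..., a_6; the period length is 6.
So sqrt(22) = [4; (1, 2, 4, 2, 1, 8)] with period length k = 6.
k is even, so the fundamental solution of x^2 - 22y^2 = 1 is (p_{k-1}, q_{k-1}) = (p_5, q_5); compute convergents through index 5.
Convergents (p_i = a_i*p_{i-1} + p_{i-2}, q_i = a_i*q_{i-1} + q_{i-2} with p_{-2}=0, p_{-1}=1, q_{-2}=1, q_{-1}=0):
  i=0: a_0=4, p_0 = 4*1 + 0 = 4, q_0 = 4*0 + 1 = 1.
  i=1: a_1=1, p_1 = 1*4 + 1 = 5, q_1 = 1*1 + 0 = 1.
  i=2: a_2=2, p_2 = 2*5 + 4 = 14, q_2 = 2*1 + 1 = 3.
  i=3: a_3=4, p_3 = 4*14 + 5 = 61, q_3 = 4*3 + 1 = 13.
  i=4: a_4=2, p_4 = 2*61 + 14 = 136, q_4 = 2*13 + 3 = 29.
  i=5: a_5=1, p_5 = 1*136 + 61 = 197, q_5 = 1*29 + 13 = 42.
Check: 197^2 - 22*42^2 = 38809 - 38808 = 1, so (x, y) = (197, 42) solves the equation, and by the theorem it is the least positive solution.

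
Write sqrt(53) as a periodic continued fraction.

Write x_i = (sqrt(53) + m_i)/d_i with (m_0, d_0) = (0, 1). a_0 = floor(sqrt(53)) = 7, since 7^2 = 49 <= 53 < 64 = 8^2.
Iterate m_{i+1} = d_i*a_i - m_i, d_{i+1} = (53 - m_{i+1}^2)/d_i, a_{i+1} = floor((a_0 + m_{i+1})/d_{i+1}):
  m_1 = 1*7 - 0 = 7, d_1 = (53 - 7^2)/1 = 4/1 = 4, a_1 = floor((7 + 7)/4) = 3.
  m_2 = 4*3 - 7 = 5, d_2 = (53 - 5^2)/4 = 28/4 = 7, a_2 = floor((7 + 5)/7) = 1.
  m_3 = 7*1 - 5 = 2, d_3 = (53 - 2^2)/7 = 49/7 = 7, a_3 = floor((7 + 2)/7) = 1.
  m_4 = 7*1 - 2 = 5, d_4 = (53 - 5^2)/7 = 28/7 = 4, a_4 = floor((7 + 5)/4) = 3.
  m_5 = 4*3 - 5 = 7, d_5 = (53 - 7^2)/4 = 4/4 = 1, a_5 = floor((7 + 7)/1) = 14.
  m_6 = 1*14 - 7 = 7, d_6 = (53 - 7^2)/1 = 4/1 = 4: (m_6, d_6) = (m_1, d_1) = (7, 4), so from here the quotients repeat a_1, ..., a_5; the period length is 5.
Hence the expansion of sqrt(53) is a_0 = 7 followed by the repeating block 3, 1, 1, 3, 14 (period 5).

[7; (3, 1, 1, 3, 14)]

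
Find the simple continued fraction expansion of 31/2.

Run the Euclidean algorithm on 31 and 2; the successive quotients are the partial quotients a_0, a_1, ... (each step inverts the fractional part left over by the previous one):
  31 = 15*2 + 1, so a_0 = 15.
  2 = 2*1 + 0, so a_1 = 2.
The remainder reaches 0 after 2 divisions, so the expansion has 2 partial quotients, read off in order.

[15; 2]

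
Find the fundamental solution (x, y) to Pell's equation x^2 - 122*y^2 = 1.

(x, y) = (243, 22)

First expand sqrt(122) as a continued fraction. With x_i = (sqrt(122) + m_i)/d_i and (m_0, d_0) = (0, 1): a_0 = floor(sqrt(122)) = 11, since 11^2 = 121 <= 122 < 144 = 12^2.
Iterate m_{i+1} = d_i*a_i - m_i, d_{i+1} = (122 - m_{i+1}^2)/d_i, a_{i+1} = floor((a_0 + m_{i+1})/d_{i+1}):
  m_1 = 1*11 - 0 = 11, d_1 = (122 - 11^2)/1 = 1/1 = 1, a_1 = floor((11 + 11)/1) = 22.
  m_2 = 1*22 - 11 = 11, d_2 = (122 - 11^2)/1 = 1/1 = 1: (m_2, d_2) = (m_1, d_1) = (11, 1), so from here the quotient a_1 repeats; the period length is 1.
So sqrt(122) = [11; (22)] with period length k = 1.
k is odd, so (p_{k-1}, q_{k-1}) only solves x^2 - 122y^2 = -1 and the fundamental solution of x^2 - 122y^2 = 1 is (p_{2k-1}, q_{2k-1}) = (p_1, q_1); compute convergents through index 1, running through the period twice.
Convergents (p_i = a_i*p_{i-1} + p_{i-2}, q_i = a_i*q_{i-1} + q_{i-2} with p_{-2}=0, p_{-1}=1, q_{-2}=1, q_{-1}=0):
  i=0: a_0=11, p_0 = 11*1 + 0 = 11, q_0 = 11*0 + 1 = 1.
  i=1: a_1=22, p_1 = 22*11 + 1 = 243, q_1 = 22*1 + 0 = 22.
Indeed p_0^2 - 122*q_0^2 = 121 - 122 = -1, not +1.
Check: 243^2 - 122*22^2 = 59049 - 59048 = 1, so (x, y) = (243, 22) solves the equation, and by the theorem it is the least positive solution.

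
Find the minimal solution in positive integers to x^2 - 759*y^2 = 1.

(x, y) = (551, 20)

First expand sqrt(759) as a continued fraction. With x_i = (sqrt(759) + m_i)/d_i and (m_0, d_0) = (0, 1): a_0 = floor(sqrt(759)) = 27, since 27^2 = 729 <= 759 < 784 = 28^2.
Iterate m_{i+1} = d_i*a_i - m_i, d_{i+1} = (759 - m_{i+1}^2)/d_i, a_{i+1} = floor((a_0 + m_{i+1})/d_{i+1}):
  m_1 = 1*27 - 0 = 27, d_1 = (759 - 27^2)/1 = 30/1 = 30, a_1 = floor((27 + 27)/30) = 1.
  m_2 = 30*1 - 27 = 3, d_2 = (759 - 3^2)/30 = 750/30 = 25, a_2 = floor((27 + 3)/25) = 1.
  m_3 = 25*1 - 3 = 22, d_3 = (759 - 22^2)/25 = 275/25 = 11, a_3 = floor((27 + 22)/11) = 4.
  m_4 = 11*4 - 22 = 22, d_4 = (759 - 22^2)/11 = 275/11 = 25, a_4 = floor((27 + 22)/25) = 1.
  m_5 = 25*1 - 22 = 3, d_5 = (759 - 3^2)/25 = 750/25 = 30, a_5 = floor((27 + 3)/30) = 1.
  m_6 = 30*1 - 3 = 27, d_6 = (759 - 27^2)/30 = 30/30 = 1, a_6 = floor((27 + 27)/1) = 54.
  m_7 = 1*54 - 27 = 27, d_7 = (759 - 27^2)/1 = 30/1 = 30: (m_7, d_7) = (m_1, d_1) = (27, 30), so from here the quotients repeat a_1, ..., a_6; the period length is 6.
So sqrt(759) = [27; (1, 1, 4, 1, 1, 54)] with period length k = 6.
k is even, so the fundamental solution of x^2 - 759y^2 = 1 is (p_{k-1}, q_{k-1}) = (p_5, q_5); compute convergents through index 5.
Convergents (p_i = a_i*p_{i-1} + p_{i-2}, q_i = a_i*q_{i-1} + q_{i-2} with p_{-2}=0, p_{-1}=1, q_{-2}=1, q_{-1}=0):
  i=0: a_0=27, p_0 = 27*1 + 0 = 27, q_0 = 27*0 + 1 = 1.
  i=1: a_1=1, p_1 = 1*27 + 1 = 28, q_1 = 1*1 + 0 = 1.
  i=2: a_2=1, p_2 = 1*28 + 27 = 55, q_2 = 1*1 + 1 = 2.
  i=3: a_3=4, p_3 = 4*55 + 28 = 248, q_3 = 4*2 + 1 = 9.
  i=4: a_4=1, p_4 = 1*248 + 55 = 303, q_4 = 1*9 + 2 = 11.
  i=5: a_5=1, p_5 = 1*303 + 248 = 551, q_5 = 1*11 + 9 = 20.
Check: 551^2 - 759*20^2 = 303601 - 303600 = 1, so (x, y) = (551, 20) solves the equation, and by the theorem it is the least positive solution.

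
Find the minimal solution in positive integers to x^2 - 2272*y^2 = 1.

First expand sqrt(2272) as a continued fraction. With x_i = (sqrt(2272) + m_i)/d_i and (m_0, d_0) = (0, 1): a_0 = floor(sqrt(2272)) = 47, since 47^2 = 2209 <= 2272 < 2304 = 48^2.
Iterate m_{i+1} = d_i*a_i - m_i, d_{i+1} = (2272 - m_{i+1}^2)/d_i, a_{i+1} = floor((a_0 + m_{i+1})/d_{i+1}):
  m_1 = 1*47 - 0 = 47, d_1 = (2272 - 47^2)/1 = 63/1 = 63, a_1 = floor((47 + 47)/63) = 1.
  m_2 = 63*1 - 47 = 16, d_2 = (2272 - 16^2)/63 = 2016/63 = 32, a_2 = floor((47 + 16)/32) = 1.
  m_3 = 32*1 - 16 = 16, d_3 = (2272 - 16^2)/32 = 2016/32 = 63, a_3 = floor((47 + 16)/63) = 1.
  m_4 = 63*1 - 16 = 47, d_4 = (2272 - 47^2)/63 = 63/63 = 1, a_4 = floor((47 + 47)/1) = 94.
  m_5 = 1*94 - 47 = 47, d_5 = (2272 - 47^2)/1 = 63/1 = 63: (m_5, d_5) = (m_1, d_1) = (47, 63), so from here the quotients repeat a_1, ..., a_4; the period length is 4.
So sqrt(2272) = [47; (1, 1, 1, 94)] with period length k = 4.
k is even, so the fundamental solution of x^2 - 2272y^2 = 1 is (p_{k-1}, q_{k-1}) = (p_3, q_3); compute convergents through index 3.
Convergents (p_i = a_i*p_{i-1} + p_{i-2}, q_i = a_i*q_{i-1} + q_{i-2} with p_{-2}=0, p_{-1}=1, q_{-2}=1, q_{-1}=0):
  i=0: a_0=47, p_0 = 47*1 + 0 = 47, q_0 = 47*0 + 1 = 1.
  i=1: a_1=1, p_1 = 1*47 + 1 = 48, q_1 = 1*1 + 0 = 1.
  i=2: a_2=1, p_2 = 1*48 + 47 = 95, q_2 = 1*1 + 1 = 2.
  i=3: a_3=1, p_3 = 1*95 + 48 = 143, q_3 = 1*2 + 1 = 3.
Check: 143^2 - 2272*3^2 = 20449 - 20448 = 1, so (x, y) = (143, 3) solves the equation, and by the theorem it is the least positive solution.

(x, y) = (143, 3)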